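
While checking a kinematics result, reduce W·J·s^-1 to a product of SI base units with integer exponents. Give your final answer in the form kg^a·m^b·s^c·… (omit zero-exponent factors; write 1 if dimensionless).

W = J/s (power = energy per time),
    = kg·m²·s⁻³.
J = N·m (work = force × distance),
    = kg·m²·s⁻².
Combining: W·J·s⁻¹ = (kg·m²·s⁻³) · (kg·m²·s⁻²) · s⁻¹ = kg²·m⁴·s⁻⁶.

kg²·m⁴·s⁻⁶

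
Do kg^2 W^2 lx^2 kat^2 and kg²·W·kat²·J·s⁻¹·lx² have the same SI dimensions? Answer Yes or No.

Left side:
  W = J/s (power = energy per time),
      = kg·m²·s⁻³.
  So W² = kg²·m⁴·s⁻⁶.
  lx = lm/m² (illuminance = luminous flux per area),
      = m⁻²·cd.
  So lx² = m⁻⁴·cd².
  kat = mol/s = s⁻¹·mol (catalytic activity).
  So kat² = s⁻²·mol².
  Combining: kg²·W²·lx²·kat² = kg² · (kg²·m⁴·s⁻⁶) · (m⁻⁴·cd²) · (s⁻²·mol²) = kg⁴·s⁻⁸·mol²·cd².
Right side:
  W = J/s (power = energy per time),
      = kg·m²·s⁻³.
  kat = mol/s = s⁻¹·mol (catalytic activity).
  So kat² = s⁻²·mol².
  J = N·m (work = force × distance),
      = kg·m²·s⁻².
  lx = lm/m² (illuminance = luminous flux per area),
      = m⁻²·cd.
  So lx² = m⁻⁴·cd².
  Combining: kg²·W·kat²·J·s⁻¹·lx² = kg² · (kg·m²·s⁻³) · (s⁻²·mol²) · (kg·m²·s⁻²) · s⁻¹ · (m⁻⁴·cd²) = kg⁴·s⁻⁸·mol²·cd².
Both reduce to kg⁴·s⁻⁸·mol²·cd².

Yes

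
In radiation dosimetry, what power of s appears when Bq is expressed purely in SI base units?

-1

Bq = 1/s = s⁻¹ (activity is decays per second).
The exponent of s is -1.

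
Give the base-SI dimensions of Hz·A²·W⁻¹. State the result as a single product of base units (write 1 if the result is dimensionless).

kg⁻¹·m⁻²·s²·A²

Hz = 1/s = s⁻¹ (frequency is cycles per second).
W = J/s (power = energy per time),
    = kg·m²·s⁻³.
So W⁻¹ = kg⁻¹·m⁻²·s³.
Combining: Hz·A²·W⁻¹ = s⁻¹ · A² · (kg⁻¹·m⁻²·s³) = kg⁻¹·m⁻²·s²·A².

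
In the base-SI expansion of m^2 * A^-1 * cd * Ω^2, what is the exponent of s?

Ω = V/A (resistance = voltage per current),
    = kg·m²·s⁻³·A⁻².
So Ω² = kg²·m⁴·s⁻⁶·A⁻⁴.
Combining: m²·A⁻¹·cd·Ω² = m² · A⁻¹ · cd · (kg²·m⁴·s⁻⁶·A⁻⁴) = kg²·m⁶·s⁻⁶·A⁻⁵·cd.
The exponent of s is -6.

-6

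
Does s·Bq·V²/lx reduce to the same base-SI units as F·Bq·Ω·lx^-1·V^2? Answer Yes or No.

Yes

Left side:
  lx = lm/m² (illuminance = luminous flux per area),
      = m⁻²·cd.
  So lx⁻¹ = m²·cd⁻¹.
  Bq = 1/s = s⁻¹ (activity is decays per second).
  V = W/A (potential = power per current),
      = kg·m²·s⁻³·A⁻¹.
  So V² = kg²·m⁴·s⁻⁶·A⁻².
  Combining: lx⁻¹·s·Bq·V² = (m²·cd⁻¹) · s · s⁻¹ · (kg²·m⁴·s⁻⁶·A⁻²) = kg²·m⁶·s⁻⁶·A⁻²·cd⁻¹.
Right side:
  F = kg⁻¹·m⁻²·s⁴·A².
  Bq = s⁻¹.
  Ω = kg·m²·s⁻³·A⁻².
  lx = m⁻²·cd.
  So lx⁻¹ = m²·cd⁻¹.
  V = kg·m²·s⁻³·A⁻¹.
  So V² = kg²·m⁴·s⁻⁶·A⁻².
  Combining: F·Bq·Ω·lx⁻¹·V² = (kg⁻¹·m⁻²·s⁴·A²) · s⁻¹ · (kg·m²·s⁻³·A⁻²) · (m²·cd⁻¹) · (kg²·m⁴·s⁻⁶·A⁻²) = kg²·m⁶·s⁻⁶·A⁻²·cd⁻¹.
Both reduce to kg²·m⁶·s⁻⁶·A⁻²·cd⁻¹.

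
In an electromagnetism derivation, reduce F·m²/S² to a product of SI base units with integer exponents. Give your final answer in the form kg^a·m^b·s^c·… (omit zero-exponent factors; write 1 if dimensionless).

kg·m⁴·s⁻²·A⁻²

S = 1/Ω (conductance is reciprocal resistance),
    = kg⁻¹·m⁻²·s³·A².
So S⁻² = kg²·m⁴·s⁻⁶·A⁻⁴.
F = C/V (capacitance = charge per voltage),
    = A·s/(kg·m²·s⁻³·A⁻¹) (substituting C and V),
    = kg⁻¹·m⁻²·s⁴·A².
Combining: S⁻²·F·m² = (kg²·m⁴·s⁻⁶·A⁻⁴) · (kg⁻¹·m⁻²·s⁴·A²) · m² = kg·m⁴·s⁻²·A⁻².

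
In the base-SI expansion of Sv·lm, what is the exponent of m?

2

Sv = J/kg (equivalent dose = energy per mass),
    = m²·s⁻².
lm = cd·sr = cd (luminous flux; sr is dimensionless).
Combining: Sv·lm = (m²·s⁻²) · cd = m²·s⁻²·cd.
The exponent of m is 2.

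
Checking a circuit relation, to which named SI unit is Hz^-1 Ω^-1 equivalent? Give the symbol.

F

Hz = s⁻¹.
So Hz⁻¹ = s.
Ω = kg·m²·s⁻³·A⁻².
So Ω⁻¹ = kg⁻¹·m⁻²·s³·A².
Combining: Hz⁻¹·Ω⁻¹ = s · (kg⁻¹·m⁻²·s³·A²) = kg⁻¹·m⁻²·s⁴·A².
kg⁻¹·m⁻²·s⁴·A² is the base-SI form of the farad.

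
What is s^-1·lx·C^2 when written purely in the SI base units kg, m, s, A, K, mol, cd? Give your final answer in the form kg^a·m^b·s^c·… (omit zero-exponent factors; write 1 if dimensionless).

lx = lm/m² (illuminance = luminous flux per area),
    = m⁻²·cd.
C = A·s = s·A (charge = current × time).
So C² = s²·A².
Combining: s⁻¹·lx·C² = s⁻¹ · (m⁻²·cd) · (s²·A²) = m⁻²·s·A²·cd.

m⁻²·s·A²·cd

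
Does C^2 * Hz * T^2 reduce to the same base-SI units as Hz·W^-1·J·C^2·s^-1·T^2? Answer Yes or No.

Yes

Left side:
  C = s·A.
  So C² = s²·A².
  Hz = s⁻¹.
  T = kg·s⁻²·A⁻¹.
  So T² = kg²·s⁻⁴·A⁻².
  Combining: C²·Hz·T² = (s²·A²) · s⁻¹ · (kg²·s⁻⁴·A⁻²) = kg²·s⁻³.
Right side:
  Hz = 1/s = s⁻¹ (frequency is cycles per second).
  W = J/s (power = energy per time),
      = kg·m²·s⁻³.
  So W⁻¹ = kg⁻¹·m⁻²·s³.
  J = N·m (work = force × distance),
      = kg·m²·s⁻².
  C = A·s = s·A (charge = current × time).
  So C² = s²·A².
  T = Wb/m² (flux density = flux per area),
      = kg·s⁻²·A⁻¹.
  So T² = kg²·s⁻⁴·A⁻².
  Combining: Hz·W⁻¹·J·C²·s⁻¹·T² = s⁻¹ · (kg⁻¹·m⁻²·s³) · (kg·m²·s⁻²) · (s²·A²) · s⁻¹ · (kg²·s⁻⁴·A⁻²) = kg²·s⁻³.
Both reduce to kg²·s⁻³.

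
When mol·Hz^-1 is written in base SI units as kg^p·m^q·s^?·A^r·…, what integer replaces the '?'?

Hz = 1/s = s⁻¹ (frequency is cycles per second).
So Hz⁻¹ = s.
Combining: mol·Hz⁻¹ = mol · s = s·mol.
The exponent of s is 1.

1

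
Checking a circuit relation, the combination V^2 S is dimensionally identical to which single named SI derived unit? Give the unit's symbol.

W

V = W/A (potential = power per current),
    = kg·m²·s⁻³·A⁻¹.
So V² = kg²·m⁴·s⁻⁶·A⁻².
S = 1/Ω (conductance is reciprocal resistance),
    = kg⁻¹·m⁻²·s³·A².
Combining: V²·S = (kg²·m⁴·s⁻⁶·A⁻²) · (kg⁻¹·m⁻²·s³·A²) = kg·m²·s⁻³.
kg·m²·s⁻³ is the base-SI form of the watt.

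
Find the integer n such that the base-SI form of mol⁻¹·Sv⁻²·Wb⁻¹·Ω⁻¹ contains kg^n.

-2

Sv = J/kg (equivalent dose = energy per mass),
    = m²·s⁻².
So Sv⁻² = m⁻⁴·s⁴.
Wb = V·s (flux: a volt is a weber per second),
    = kg·m²·s⁻²·A⁻¹.
So Wb⁻¹ = kg⁻¹·m⁻²·s²·A.
Ω = V/A (resistance = voltage per current),
    = kg·m²·s⁻³·A⁻².
So Ω⁻¹ = kg⁻¹·m⁻²·s³·A².
Combining: mol⁻¹·Sv⁻²·Wb⁻¹·Ω⁻¹ = mol⁻¹ · (m⁻⁴·s⁴) · (kg⁻¹·m⁻²·s²·A) · (kg⁻¹·m⁻²·s³·A²) = kg⁻²·m⁻⁸·s⁹·A³·mol⁻¹.
The exponent of kg is -2.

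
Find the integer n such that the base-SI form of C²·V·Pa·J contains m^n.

3

C = A·s = s·A (charge = current × time).
So C² = s²·A².
V = W/A (potential = power per current),
    = kg·m²·s⁻³·A⁻¹.
Pa = N/m² (pressure = force per area),
    = kg·m⁻¹·s⁻².
J = N·m (work = force × distance),
    = kg·m²·s⁻².
Combining: C²·V·Pa·J = (s²·A²) · (kg·m²·s⁻³·A⁻¹) · (kg·m⁻¹·s⁻²) · (kg·m²·s⁻²) = kg³·m³·s⁻⁵·A.
The exponent of m is 3.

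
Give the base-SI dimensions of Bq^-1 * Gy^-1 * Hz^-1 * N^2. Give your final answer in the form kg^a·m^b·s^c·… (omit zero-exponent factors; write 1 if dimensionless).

Bq = s⁻¹.
So Bq⁻¹ = s.
Gy = m²·s⁻².
So Gy⁻¹ = m⁻²·s².
Hz = s⁻¹.
So Hz⁻¹ = s.
N = kg·m·s⁻².
So N² = kg²·m²·s⁻⁴.
Combining: Bq⁻¹·Gy⁻¹·Hz⁻¹·N² = s · (m⁻²·s²) · s · (kg²·m²·s⁻⁴) = kg².

kg²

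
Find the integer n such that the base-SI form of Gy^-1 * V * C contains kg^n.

Gy = J/kg (absorbed dose = energy per mass),
    = m²·s⁻².
So Gy⁻¹ = m⁻²·s².
V = W/A (potential = power per current),
    = kg·m²·s⁻³·A⁻¹.
C = A·s = s·A (charge = current × time).
Combining: Gy⁻¹·V·C = (m⁻²·s²) · (kg·m²·s⁻³·A⁻¹) · (s·A) = kg.
The exponent of kg is 1.

1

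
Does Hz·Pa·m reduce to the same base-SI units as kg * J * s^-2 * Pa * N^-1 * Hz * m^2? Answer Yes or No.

No

Left side:
  Hz = s⁻¹.
  Pa = kg·m⁻¹·s⁻².
  Combining: Hz·Pa·m = s⁻¹ · (kg·m⁻¹·s⁻²) · m = kg·s⁻³.
Right side:
  J = N·m (work = force × distance),
      = kg·m²·s⁻².
  Pa = N/m² (pressure = force per area),
      = kg·m⁻¹·s⁻².
  N = kg·m/s² = kg·m·s⁻² (force = mass × acceleration).
  So N⁻¹ = kg⁻¹·m⁻¹·s².
  Hz = 1/s = s⁻¹ (frequency is cycles per second).
  Combining: kg·J·s⁻²·Pa·N⁻¹·Hz·m² = kg · (kg·m²·s⁻²) · s⁻² · (kg·m⁻¹·s⁻²) · (kg⁻¹·m⁻¹·s²) · s⁻¹ · m² = kg²·m²·s⁻⁵.
Left is kg·s⁻³; right is kg²·m²·s⁻⁵ — different.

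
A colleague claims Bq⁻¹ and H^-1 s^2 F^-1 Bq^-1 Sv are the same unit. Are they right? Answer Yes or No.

No

Left side:
  Bq = s⁻¹.
  So Bq⁻¹ = s.
Right side:
  H = Wb/A (inductance = flux per current),
      = kg·m²·s⁻²·A⁻².
  So H⁻¹ = kg⁻¹·m⁻²·s²·A².
  F = C/V (capacitance = charge per voltage),
      = A·s/(kg·m²·s⁻³·A⁻¹) (substituting C and V),
      = kg⁻¹·m⁻²·s⁴·A².
  So F⁻¹ = kg·m²·s⁻⁴·A⁻².
  Bq = 1/s = s⁻¹ (activity is decays per second).
  So Bq⁻¹ = s.
  Sv = J/kg (equivalent dose = energy per mass),
      = m²·s⁻².
  Combining: H⁻¹·s²·F⁻¹·Bq⁻¹·Sv = (kg⁻¹·m⁻²·s²·A²) · s² · (kg·m²·s⁻⁴·A⁻²) · s · (m²·s⁻²) = m²·s⁻¹.
Left is s; right is m²·s⁻¹ — different.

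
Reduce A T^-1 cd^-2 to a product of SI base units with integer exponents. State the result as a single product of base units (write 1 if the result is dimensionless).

kg⁻¹·s²·A²·cd⁻²

T = Wb/m² (flux density = flux per area),
    = kg·s⁻²·A⁻¹.
So T⁻¹ = kg⁻¹·s²·A.
Combining: A·T⁻¹·cd⁻² = A · (kg⁻¹·s²·A) · cd⁻² = kg⁻¹·s²·A²·cd⁻².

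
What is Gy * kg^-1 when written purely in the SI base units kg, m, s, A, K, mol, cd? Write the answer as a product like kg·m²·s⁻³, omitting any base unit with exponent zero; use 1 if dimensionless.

Gy = J/kg (absorbed dose = energy per mass),
    = m²·s⁻².
Combining: Gy·kg⁻¹ = (m²·s⁻²) · kg⁻¹ = kg⁻¹·m²·s⁻².

kg⁻¹·m²·s⁻²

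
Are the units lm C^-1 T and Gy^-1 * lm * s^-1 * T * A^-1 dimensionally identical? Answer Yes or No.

Left side:
  lm = cd.
  C = s·A.
  So C⁻¹ = s⁻¹·A⁻¹.
  T = kg·s⁻²·A⁻¹.
  Combining: lm·C⁻¹·T = cd · (s⁻¹·A⁻¹) · (kg·s⁻²·A⁻¹) = kg·s⁻³·A⁻²·cd.
Right side:
  Gy = J/kg (absorbed dose = energy per mass),
      = m²·s⁻².
  So Gy⁻¹ = m⁻²·s².
  lm = cd·sr = cd (luminous flux; sr is dimensionless).
  T = Wb/m² (flux density = flux per area),
      = kg·s⁻²·A⁻¹.
  Combining: Gy⁻¹·lm·s⁻¹·T·A⁻¹ = (m⁻²·s²) · cd · s⁻¹ · (kg·s⁻²·A⁻¹) · A⁻¹ = kg·m⁻²·s⁻¹·A⁻²·cd.
Left is kg·s⁻³·A⁻²·cd; right is kg·m⁻²·s⁻¹·A⁻²·cd — different.

No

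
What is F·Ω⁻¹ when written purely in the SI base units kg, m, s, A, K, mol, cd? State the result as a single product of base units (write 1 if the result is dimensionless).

F = kg⁻¹·m⁻²·s⁴·A².
Ω = kg·m²·s⁻³·A⁻².
So Ω⁻¹ = kg⁻¹·m⁻²·s³·A².
Combining: F·Ω⁻¹ = (kg⁻¹·m⁻²·s⁴·A²) · (kg⁻¹·m⁻²·s³·A²) = kg⁻²·m⁻⁴·s⁷·A⁴.

kg⁻²·m⁻⁴·s⁷·A⁴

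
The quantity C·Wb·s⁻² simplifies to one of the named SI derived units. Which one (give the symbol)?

W

C = A·s = s·A (charge = current × time).
Wb = V·s (flux: a volt is a weber per second),
    = kg·m²·s⁻²·A⁻¹.
Combining: C·Wb·s⁻² = (s·A) · (kg·m²·s⁻²·A⁻¹) · s⁻² = kg·m²·s⁻³.
kg·m²·s⁻³ is the base-SI form of the watt.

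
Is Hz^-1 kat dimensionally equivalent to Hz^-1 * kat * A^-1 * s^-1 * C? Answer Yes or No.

Left side:
  Hz = 1/s = s⁻¹ (frequency is cycles per second).
  So Hz⁻¹ = s.
  kat = mol/s = s⁻¹·mol (catalytic activity).
  Combining: Hz⁻¹·kat = s · (s⁻¹·mol) = mol.
Right side:
  Hz = s⁻¹.
  So Hz⁻¹ = s.
  kat = s⁻¹·mol.
  C = s·A.
  Combining: Hz⁻¹·kat·A⁻¹·s⁻¹·C = s · (s⁻¹·mol) · A⁻¹ · s⁻¹ · (s·A) = mol.
Both reduce to mol.

Yes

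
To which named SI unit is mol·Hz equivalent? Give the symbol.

kat

Hz = 1/s = s⁻¹ (frequency is cycles per second).
Combining: mol·Hz = mol · s⁻¹ = s⁻¹·mol.
s⁻¹·mol is the base-SI form of the katal.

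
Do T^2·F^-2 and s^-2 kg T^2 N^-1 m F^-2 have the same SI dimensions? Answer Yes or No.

Left side:
  T = kg·s⁻²·A⁻¹.
  So T² = kg²·s⁻⁴·A⁻².
  F = kg⁻¹·m⁻²·s⁴·A².
  So F⁻² = kg²·m⁴·s⁻⁸·A⁻⁴.
  Combining: T²·F⁻² = (kg²·s⁻⁴·A⁻²) · (kg²·m⁴·s⁻⁸·A⁻⁴) = kg⁴·m⁴·s⁻¹²·A⁻⁶.
Right side:
  T = Wb/m² (flux density = flux per area),
      = kg·s⁻²·A⁻¹.
  So T² = kg²·s⁻⁴·A⁻².
  N = kg·m/s² = kg·m·s⁻² (force = mass × acceleration).
  So N⁻¹ = kg⁻¹·m⁻¹·s².
  F = C/V (capacitance = charge per voltage),
      = A·s/(kg·m²·s⁻³·A⁻¹) (substituting C and V),
      = kg⁻¹·m⁻²·s⁴·A².
  So F⁻² = kg²·m⁴·s⁻⁸·A⁻⁴.
  Combining: s⁻²·kg·T²·N⁻¹·m·F⁻² = s⁻² · kg · (kg²·s⁻⁴·A⁻²) · (kg⁻¹·m⁻¹·s²) · m · (kg²·m⁴·s⁻⁸·A⁻⁴) = kg⁴·m⁴·s⁻¹²·A⁻⁶.
Both reduce to kg⁴·m⁴·s⁻¹²·A⁻⁶.

Yes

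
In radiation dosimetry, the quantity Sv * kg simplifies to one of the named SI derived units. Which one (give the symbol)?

Sv = J/kg (equivalent dose = energy per mass),
    = m²·s⁻².
Combining: Sv·kg = (m²·s⁻²) · kg = kg·m²·s⁻².
kg·m²·s⁻² is the base-SI form of the joule.

J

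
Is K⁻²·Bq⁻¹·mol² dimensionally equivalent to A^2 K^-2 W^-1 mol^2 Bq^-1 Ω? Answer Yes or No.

Left side:
  Bq = 1/s = s⁻¹ (activity is decays per second).
  So Bq⁻¹ = s.
  Combining: K⁻²·Bq⁻¹·mol² = K⁻² · s · mol² = s·K⁻²·mol².
Right side:
  W = J/s (power = energy per time),
      = kg·m²·s⁻³.
  So W⁻¹ = kg⁻¹·m⁻²·s³.
  Bq = 1/s = s⁻¹ (activity is decays per second).
  So Bq⁻¹ = s.
  Ω = V/A (resistance = voltage per current),
      = kg·m²·s⁻³·A⁻².
  Combining: A²·K⁻²·W⁻¹·mol²·Bq⁻¹·Ω = A² · K⁻² · (kg⁻¹·m⁻²·s³) · mol² · s · (kg·m²·s⁻³·A⁻²) = s·K⁻²·mol².
Both reduce to s·K⁻²·mol².

Yes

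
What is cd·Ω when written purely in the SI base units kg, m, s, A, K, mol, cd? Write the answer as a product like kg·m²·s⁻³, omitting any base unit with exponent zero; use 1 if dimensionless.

kg·m²·s⁻³·A⁻²·cd

Ω = V/A (resistance = voltage per current),
    = kg·m²·s⁻³·A⁻².
Combining: cd·Ω = cd · (kg·m²·s⁻³·A⁻²) = kg·m²·s⁻³·A⁻²·cd.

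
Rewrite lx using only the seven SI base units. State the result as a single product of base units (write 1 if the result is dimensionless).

m⁻²·cd

lx = lm/m² (illuminance = luminous flux per area),
    = m⁻²·cd.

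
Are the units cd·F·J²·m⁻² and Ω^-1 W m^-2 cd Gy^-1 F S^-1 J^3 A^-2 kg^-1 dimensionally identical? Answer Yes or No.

Left side:
  F = C/V (capacitance = charge per voltage),
      = A·s/(kg·m²·s⁻³·A⁻¹) (substituting C and V),
      = kg⁻¹·m⁻²·s⁴·A².
  J = N·m (work = force × distance),
      = kg·m²·s⁻².
  So J² = kg²·m⁴·s⁻⁴.
  Combining: cd·F·J²·m⁻² = cd · (kg⁻¹·m⁻²·s⁴·A²) · (kg²·m⁴·s⁻⁴) · m⁻² = kg·A²·cd.
Right side:
  Ω = V/A (resistance = voltage per current),
      = kg·m²·s⁻³·A⁻².
  So Ω⁻¹ = kg⁻¹·m⁻²·s³·A².
  W = J/s (power = energy per time),
      = kg·m²·s⁻³.
  Gy = J/kg (absorbed dose = energy per mass),
      = m²·s⁻².
  So Gy⁻¹ = m⁻²·s².
  F = C/V (capacitance = charge per voltage),
      = A·s/(kg·m²·s⁻³·A⁻¹) (substituting C and V),
      = kg⁻¹·m⁻²·s⁴·A².
  S = 1/Ω (conductance is reciprocal resistance),
      = kg⁻¹·m⁻²·s³·A².
  So S⁻¹ = kg·m²·s⁻³·A⁻².
  J = N·m (work = force × distance),
      = kg·m²·s⁻².
  So J³ = kg³·m⁶·s⁻⁶.
  Combining: Ω⁻¹·W·m⁻²·cd·Gy⁻¹·F·S⁻¹·J³·A⁻²·kg⁻¹ = (kg⁻¹·m⁻²·s³·A²) · (kg·m²·s⁻³) · m⁻² · cd · (m⁻²·s²) · (kg⁻¹·m⁻²·s⁴·A²) · (kg·m²·s⁻³·A⁻²) · (kg³·m⁶·s⁻⁶) · A⁻² · kg⁻¹ = kg²·m²·s⁻³·cd.
Left is kg·A²·cd; right is kg²·m²·s⁻³·cd — different.

No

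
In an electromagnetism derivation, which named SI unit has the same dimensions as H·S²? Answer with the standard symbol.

H = kg·m²·s⁻²·A⁻².
S = kg⁻¹·m⁻²·s³·A².
So S² = kg⁻²·m⁻⁴·s⁶·A⁴.
Combining: H·S² = (kg·m²·s⁻²·A⁻²) · (kg⁻²·m⁻⁴·s⁶·A⁴) = kg⁻¹·m⁻²·s⁴·A².
kg⁻¹·m⁻²·s⁴·A² is the base-SI form of the farad.

F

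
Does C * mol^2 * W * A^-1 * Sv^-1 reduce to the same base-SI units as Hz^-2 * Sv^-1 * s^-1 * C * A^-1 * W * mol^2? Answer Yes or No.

Left side:
  C = A·s = s·A (charge = current × time).
  W = J/s (power = energy per time),
      = kg·m²·s⁻³.
  Sv = J/kg (equivalent dose = energy per mass),
      = m²·s⁻².
  So Sv⁻¹ = m⁻²·s².
  Combining: C·mol²·W·A⁻¹·Sv⁻¹ = (s·A) · mol² · (kg·m²·s⁻³) · A⁻¹ · (m⁻²·s²) = kg·mol².
Right side:
  Hz = 1/s = s⁻¹ (frequency is cycles per second).
  So Hz⁻² = s².
  Sv = J/kg (equivalent dose = energy per mass),
      = m²·s⁻².
  So Sv⁻¹ = m⁻²·s².
  C = A·s = s·A (charge = current × time).
  W = J/s (power = energy per time),
      = kg·m²·s⁻³.
  Combining: Hz⁻²·Sv⁻¹·s⁻¹·C·A⁻¹·W·mol² = s² · (m⁻²·s²) · s⁻¹ · (s·A) · A⁻¹ · (kg·m²·s⁻³) · mol² = kg·s·mol².
Left is kg·mol²; right is kg·s·mol² — different.

No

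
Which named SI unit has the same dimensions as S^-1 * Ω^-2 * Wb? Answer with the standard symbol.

S = kg⁻¹·m⁻²·s³·A².
So S⁻¹ = kg·m²·s⁻³·A⁻².
Ω = kg·m²·s⁻³·A⁻².
So Ω⁻² = kg⁻²·m⁻⁴·s⁶·A⁴.
Wb = kg·m²·s⁻²·A⁻¹.
Combining: S⁻¹·Ω⁻²·Wb = (kg·m²·s⁻³·A⁻²) · (kg⁻²·m⁻⁴·s⁶·A⁴) · (kg·m²·s⁻²·A⁻¹) = s·A.
s·A is the base-SI form of the coulomb.

C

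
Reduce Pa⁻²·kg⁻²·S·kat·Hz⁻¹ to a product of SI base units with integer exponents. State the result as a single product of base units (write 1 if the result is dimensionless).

kg⁻⁵·s⁷·A²·mol

Pa = N/m² (pressure = force per area),
    = kg·m⁻¹·s⁻².
So Pa⁻² = kg⁻²·m²·s⁴.
S = 1/Ω (conductance is reciprocal resistance),
    = kg⁻¹·m⁻²·s³·A².
kat = mol/s = s⁻¹·mol (catalytic activity).
Hz = 1/s = s⁻¹ (frequency is cycles per second).
So Hz⁻¹ = s.
Combining: Pa⁻²·kg⁻²·S·kat·Hz⁻¹ = (kg⁻²·m²·s⁴) · kg⁻² · (kg⁻¹·m⁻²·s³·A²) · (s⁻¹·mol) · s = kg⁻⁵·s⁷·A²·mol.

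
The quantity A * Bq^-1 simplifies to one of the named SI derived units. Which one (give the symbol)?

Bq = 1/s = s⁻¹ (activity is decays per second).
So Bq⁻¹ = s.
Combining: A·Bq⁻¹ = A · s = s·A.
s·A is the base-SI form of the coulomb.

C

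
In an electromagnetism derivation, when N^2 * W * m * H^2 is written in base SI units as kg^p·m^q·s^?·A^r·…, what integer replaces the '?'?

N = kg·m·s⁻².
So N² = kg²·m²·s⁻⁴.
W = kg·m²·s⁻³.
H = kg·m²·s⁻²·A⁻².
So H² = kg²·m⁴·s⁻⁴·A⁻⁴.
Combining: N²·W·m·H² = (kg²·m²·s⁻⁴) · (kg·m²·s⁻³) · m · (kg²·m⁴·s⁻⁴·A⁻⁴) = kg⁵·m⁹·s⁻¹¹·A⁻⁴.
The exponent of s is -11.

-11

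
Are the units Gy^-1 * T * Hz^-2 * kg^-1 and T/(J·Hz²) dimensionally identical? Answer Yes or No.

Yes

Left side:
  Gy = J/kg (absorbed dose = energy per mass),
      = m²·s⁻².
  So Gy⁻¹ = m⁻²·s².
  T = Wb/m² (flux density = flux per area),
      = kg·s⁻²·A⁻¹.
  Hz = 1/s = s⁻¹ (frequency is cycles per second).
  So Hz⁻² = s².
  Combining: Gy⁻¹·T·Hz⁻²·kg⁻¹ = (m⁻²·s²) · (kg·s⁻²·A⁻¹) · s² · kg⁻¹ = m⁻²·s²·A⁻¹.
Right side:
  J = N·m (work = force × distance),
      = kg·m²·s⁻².
  So J⁻¹ = kg⁻¹·m⁻²·s².
  Hz = 1/s = s⁻¹ (frequency is cycles per second).
  So Hz⁻² = s².
  T = Wb/m² (flux density = flux per area),
      = kg·s⁻²·A⁻¹.
  Combining: J⁻¹·Hz⁻²·T = (kg⁻¹·m⁻²·s²) · s² · (kg·s⁻²·A⁻¹) = m⁻²·s²·A⁻¹.
Both reduce to m⁻²·s²·A⁻¹.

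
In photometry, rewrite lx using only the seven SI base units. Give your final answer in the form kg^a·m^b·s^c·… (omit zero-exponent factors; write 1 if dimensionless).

lx = lm/m² (illuminance = luminous flux per area),
    = m⁻²·cd.

m⁻²·cd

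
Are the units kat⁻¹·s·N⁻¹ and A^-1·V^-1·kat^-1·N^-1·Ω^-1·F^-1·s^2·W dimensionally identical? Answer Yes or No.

Left side:
  kat = mol/s = s⁻¹·mol (catalytic activity).
  So kat⁻¹ = s·mol⁻¹.
  N = kg·m/s² = kg·m·s⁻² (force = mass × acceleration).
  So N⁻¹ = kg⁻¹·m⁻¹·s².
  Combining: kat⁻¹·s·N⁻¹ = (s·mol⁻¹) · s · (kg⁻¹·m⁻¹·s²) = kg⁻¹·m⁻¹·s⁴·mol⁻¹.
Right side:
  V = W/A (potential = power per current),
      = kg·m²·s⁻³·A⁻¹.
  So V⁻¹ = kg⁻¹·m⁻²·s³·A.
  kat = mol/s = s⁻¹·mol (catalytic activity).
  So kat⁻¹ = s·mol⁻¹.
  N = kg·m/s² = kg·m·s⁻² (force = mass × acceleration).
  So N⁻¹ = kg⁻¹·m⁻¹·s².
  Ω = V/A (resistance = voltage per current),
      = kg·m²·s⁻³·A⁻².
  So Ω⁻¹ = kg⁻¹·m⁻²·s³·A².
  F = C/V (capacitance = charge per voltage),
      = A·s/(kg·m²·s⁻³·A⁻¹) (substituting C and V),
      = kg⁻¹·m⁻²·s⁴·A².
  So F⁻¹ = kg·m²·s⁻⁴·A⁻².
  W = J/s (power = energy per time),
      = kg·m²·s⁻³.
  Combining: A⁻¹·V⁻¹·kat⁻¹·N⁻¹·Ω⁻¹·F⁻¹·s²·W = A⁻¹ · (kg⁻¹·m⁻²·s³·A) · (s·mol⁻¹) · (kg⁻¹·m⁻¹·s²) · (kg⁻¹·m⁻²·s³·A²) · (kg·m²·s⁻⁴·A⁻²) · s² · (kg·m²·s⁻³) = kg⁻¹·m⁻¹·s⁴·mol⁻¹.
Both reduce to kg⁻¹·m⁻¹·s⁴·mol⁻¹.

Yes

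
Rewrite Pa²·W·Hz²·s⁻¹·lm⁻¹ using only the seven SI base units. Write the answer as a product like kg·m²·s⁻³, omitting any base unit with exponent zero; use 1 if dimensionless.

kg³·s⁻¹⁰·cd⁻¹

Pa = N/m² (pressure = force per area),
    = kg·m⁻¹·s⁻².
So Pa² = kg²·m⁻²·s⁻⁴.
W = J/s (power = energy per time),
    = kg·m²·s⁻³.
Hz = 1/s = s⁻¹ (frequency is cycles per second).
So Hz² = s⁻².
lm = cd·sr = cd (luminous flux; sr is dimensionless).
So lm⁻¹ = cd⁻¹.
Combining: Pa²·W·Hz²·s⁻¹·lm⁻¹ = (kg²·m⁻²·s⁻⁴) · (kg·m²·s⁻³) · s⁻² · s⁻¹ · cd⁻¹ = kg³·s⁻¹⁰·cd⁻¹.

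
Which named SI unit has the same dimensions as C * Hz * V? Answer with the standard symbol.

W

C = A·s = s·A (charge = current × time).
Hz = 1/s = s⁻¹ (frequency is cycles per second).
V = W/A (potential = power per current),
    = kg·m²·s⁻³·A⁻¹.
Combining: C·Hz·V = (s·A) · s⁻¹ · (kg·m²·s⁻³·A⁻¹) = kg·m²·s⁻³.
kg·m²·s⁻³ is the base-SI form of the watt.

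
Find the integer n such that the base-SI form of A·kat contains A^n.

1

kat = s⁻¹·mol.
Combining: A·kat = A · (s⁻¹·mol) = s⁻¹·A·mol.
The exponent of A is 1.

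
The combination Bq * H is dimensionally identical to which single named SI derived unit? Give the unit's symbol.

Bq = 1/s = s⁻¹ (activity is decays per second).
H = Wb/A (inductance = flux per current),
    = kg·m²·s⁻²·A⁻².
Combining: Bq·H = s⁻¹ · (kg·m²·s⁻²·A⁻²) = kg·m²·s⁻³·A⁻².
kg·m²·s⁻³·A⁻² is the base-SI form of the ohm.

Ω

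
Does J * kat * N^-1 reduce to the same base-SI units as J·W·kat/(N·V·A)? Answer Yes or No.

Left side:
  J = N·m (work = force × distance),
      = kg·m²·s⁻².
  kat = mol/s = s⁻¹·mol (catalytic activity).
  N = kg·m/s² = kg·m·s⁻² (force = mass × acceleration).
  So N⁻¹ = kg⁻¹·m⁻¹·s².
  Combining: J·kat·N⁻¹ = (kg·m²·s⁻²) · (s⁻¹·mol) · (kg⁻¹·m⁻¹·s²) = m·s⁻¹·mol.
Right side:
  J = kg·m²·s⁻².
  N = kg·m·s⁻².
  So N⁻¹ = kg⁻¹·m⁻¹·s².
  W = kg·m²·s⁻³.
  V = kg·m²·s⁻³·A⁻¹.
  So V⁻¹ = kg⁻¹·m⁻²·s³·A.
  kat = s⁻¹·mol.
  Combining: J·N⁻¹·W·V⁻¹·A⁻¹·kat = (kg·m²·s⁻²) · (kg⁻¹·m⁻¹·s²) · (kg·m²·s⁻³) · (kg⁻¹·m⁻²·s³·A) · A⁻¹ · (s⁻¹·mol) = m·s⁻¹·mol.
Both reduce to m·s⁻¹·mol.

Yes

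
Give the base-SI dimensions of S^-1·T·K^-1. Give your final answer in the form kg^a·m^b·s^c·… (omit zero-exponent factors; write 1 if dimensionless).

kg²·m²·s⁻⁵·A⁻³·K⁻¹

S = kg⁻¹·m⁻²·s³·A².
So S⁻¹ = kg·m²·s⁻³·A⁻².
T = kg·s⁻²·A⁻¹.
Combining: S⁻¹·T·K⁻¹ = (kg·m²·s⁻³·A⁻²) · (kg·s⁻²·A⁻¹) · K⁻¹ = kg²·m²·s⁻⁵·A⁻³·K⁻¹.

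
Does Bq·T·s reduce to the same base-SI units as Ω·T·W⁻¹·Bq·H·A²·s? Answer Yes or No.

No

Left side:
  Bq = s⁻¹.
  T = kg·s⁻²·A⁻¹.
  Combining: Bq·T·s = s⁻¹ · (kg·s⁻²·A⁻¹) · s = kg·s⁻²·A⁻¹.
Right side:
  Ω = kg·m²·s⁻³·A⁻².
  T = kg·s⁻²·A⁻¹.
  W = kg·m²·s⁻³.
  So W⁻¹ = kg⁻¹·m⁻²·s³.
  Bq = s⁻¹.
  H = kg·m²·s⁻²·A⁻².
  Combining: Ω·T·W⁻¹·Bq·H·A²·s = (kg·m²·s⁻³·A⁻²) · (kg·s⁻²·A⁻¹) · (kg⁻¹·m⁻²·s³) · s⁻¹ · (kg·m²·s⁻²·A⁻²) · A² · s = kg²·m²·s⁻⁴·A⁻³.
Left is kg·s⁻²·A⁻¹; right is kg²·m²·s⁻⁴·A⁻³ — different.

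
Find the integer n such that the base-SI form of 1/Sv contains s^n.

2

Sv = J/kg (equivalent dose = energy per mass),
    = m²·s⁻².
So Sv⁻¹ = m⁻²·s².
The exponent of s is 2.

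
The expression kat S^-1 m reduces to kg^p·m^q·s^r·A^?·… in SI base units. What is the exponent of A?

kat = mol/s = s⁻¹·mol (catalytic activity).
S = 1/Ω (conductance is reciprocal resistance),
    = kg⁻¹·m⁻²·s³·A².
So S⁻¹ = kg·m²·s⁻³·A⁻².
Combining: kat·S⁻¹·m = (s⁻¹·mol) · (kg·m²·s⁻³·A⁻²) · m = kg·m³·s⁻⁴·A⁻²·mol.
The exponent of A is -2.

-2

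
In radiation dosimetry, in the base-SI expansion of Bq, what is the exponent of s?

-1

Bq = s⁻¹.
The exponent of s is -1.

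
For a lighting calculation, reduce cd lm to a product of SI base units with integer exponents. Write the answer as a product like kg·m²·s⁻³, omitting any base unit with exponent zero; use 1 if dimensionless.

cd²

lm = cd·sr = cd (luminous flux; sr is dimensionless).
Combining: cd·lm = cd · cd = cd².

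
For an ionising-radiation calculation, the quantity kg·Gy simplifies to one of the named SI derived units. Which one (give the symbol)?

J

Gy = J/kg (absorbed dose = energy per mass),
    = m²·s⁻².
Combining: kg·Gy = kg · (m²·s⁻²) = kg·m²·s⁻².
kg·m²·s⁻² is the base-SI form of the joule.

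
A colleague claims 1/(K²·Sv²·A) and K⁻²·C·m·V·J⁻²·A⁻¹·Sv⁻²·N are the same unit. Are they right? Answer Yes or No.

Left side:
  Sv = J/kg (equivalent dose = energy per mass),
      = m²·s⁻².
  So Sv⁻² = m⁻⁴·s⁴.
  Combining: K⁻²·Sv⁻²·A⁻¹ = K⁻² · (m⁻⁴·s⁴) · A⁻¹ = m⁻⁴·s⁴·A⁻¹·K⁻².
Right side:
  C = A·s = s·A (charge = current × time).
  V = W/A (potential = power per current),
      = kg·m²·s⁻³·A⁻¹.
  J = N·m (work = force × distance),
      = kg·m²·s⁻².
  So J⁻² = kg⁻²·m⁻⁴·s⁴.
  Sv = J/kg (equivalent dose = energy per mass),
      = m²·s⁻².
  So Sv⁻² = m⁻⁴·s⁴.
  N = kg·m/s² = kg·m·s⁻² (force = mass × acceleration).
  Combining: K⁻²·C·m·V·J⁻²·A⁻¹·Sv⁻²·N = K⁻² · (s·A) · m · (kg·m²·s⁻³·A⁻¹) · (kg⁻²·m⁻⁴·s⁴) · A⁻¹ · (m⁻⁴·s⁴) · (kg·m·s⁻²) = m⁻⁴·s⁴·A⁻¹·K⁻².
Both reduce to m⁻⁴·s⁴·A⁻¹·K⁻².

Yes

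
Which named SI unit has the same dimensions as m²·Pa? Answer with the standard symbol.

Pa = N/m² (pressure = force per area),
    = kg·m⁻¹·s⁻².
Combining: m²·Pa = m² · (kg·m⁻¹·s⁻²) = kg·m·s⁻².
kg·m·s⁻² is the base-SI form of the newton.

N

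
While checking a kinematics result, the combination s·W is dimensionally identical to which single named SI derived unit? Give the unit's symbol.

W = J/s (power = energy per time),
    = kg·m²·s⁻³.
Combining: s·W = s · (kg·m²·s⁻³) = kg·m²·s⁻².
kg·m²·s⁻² is the base-SI form of the joule.

J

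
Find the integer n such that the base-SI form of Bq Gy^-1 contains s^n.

Bq = 1/s = s⁻¹ (activity is decays per second).
Gy = J/kg (absorbed dose = energy per mass),
    = m²·s⁻².
So Gy⁻¹ = m⁻²·s².
Combining: Bq·Gy⁻¹ = s⁻¹ · (m⁻²·s²) = m⁻²·s.
The exponent of s is 1.

1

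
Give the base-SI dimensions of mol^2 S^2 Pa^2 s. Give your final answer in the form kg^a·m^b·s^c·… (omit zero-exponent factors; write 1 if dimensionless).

S = 1/Ω (conductance is reciprocal resistance),
    = kg⁻¹·m⁻²·s³·A².
So S² = kg⁻²·m⁻⁴·s⁶·A⁴.
Pa = N/m² (pressure = force per area),
    = kg·m⁻¹·s⁻².
So Pa² = kg²·m⁻²·s⁻⁴.
Combining: mol²·S²·Pa²·s = mol² · (kg⁻²·m⁻⁴·s⁶·A⁴) · (kg²·m⁻²·s⁻⁴) · s = m⁻⁶·s³·A⁴·mol².

m⁻⁶·s³·A⁴·mol²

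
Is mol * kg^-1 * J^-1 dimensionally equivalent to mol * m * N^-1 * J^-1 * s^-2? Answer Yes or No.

Left side:
  J = N·m (work = force × distance),
      = kg·m²·s⁻².
  So J⁻¹ = kg⁻¹·m⁻²·s².
  Combining: mol·kg⁻¹·J⁻¹ = mol · kg⁻¹ · (kg⁻¹·m⁻²·s²) = kg⁻²·m⁻²·s²·mol.
Right side:
  N = kg·m·s⁻².
  So N⁻¹ = kg⁻¹·m⁻¹·s².
  J = kg·m²·s⁻².
  So J⁻¹ = kg⁻¹·m⁻²·s².
  Combining: mol·m·N⁻¹·J⁻¹·s⁻² = mol · m · (kg⁻¹·m⁻¹·s²) · (kg⁻¹·m⁻²·s²) · s⁻² = kg⁻²·m⁻²·s²·mol.
Both reduce to kg⁻²·m⁻²·s²·mol.

Yes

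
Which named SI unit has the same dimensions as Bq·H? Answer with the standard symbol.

Ω

Bq = 1/s = s⁻¹ (activity is decays per second).
H = Wb/A (inductance = flux per current),
    = kg·m²·s⁻²·A⁻².
Combining: Bq·H = s⁻¹ · (kg·m²·s⁻²·A⁻²) = kg·m²·s⁻³·A⁻².
kg·m²·s⁻³·A⁻² is the base-SI form of the ohm.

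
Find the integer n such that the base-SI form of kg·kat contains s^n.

kat = mol/s = s⁻¹·mol (catalytic activity).
Combining: kg·kat = kg · (s⁻¹·mol) = kg·s⁻¹·mol.
The exponent of s is -1.

-1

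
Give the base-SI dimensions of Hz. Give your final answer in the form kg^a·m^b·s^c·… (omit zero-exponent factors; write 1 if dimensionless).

s⁻¹

Hz = 1/s = s⁻¹ (frequency is cycles per second).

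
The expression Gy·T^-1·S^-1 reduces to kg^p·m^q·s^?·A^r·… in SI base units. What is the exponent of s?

-3

Gy = J/kg (absorbed dose = energy per mass),
    = m²·s⁻².
T = Wb/m² (flux density = flux per area),
    = kg·s⁻²·A⁻¹.
So T⁻¹ = kg⁻¹·s²·A.
S = 1/Ω (conductance is reciprocal resistance),
    = kg⁻¹·m⁻²·s³·A².
So S⁻¹ = kg·m²·s⁻³·A⁻².
Combining: Gy·T⁻¹·S⁻¹ = (m²·s⁻²) · (kg⁻¹·s²·A) · (kg·m²·s⁻³·A⁻²) = m⁴·s⁻³·A⁻¹.
The exponent of s is -3.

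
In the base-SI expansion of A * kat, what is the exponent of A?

kat = s⁻¹·mol.
Combining: A·kat = A · (s⁻¹·mol) = s⁻¹·A·mol.
The exponent of A is 1.

1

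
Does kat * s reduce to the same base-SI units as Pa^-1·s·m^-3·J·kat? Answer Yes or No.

Left side:
  kat = s⁻¹·mol.
  Combining: kat·s = (s⁻¹·mol) · s = mol.
Right side:
  Pa = N/m² (pressure = force per area),
      = kg·m⁻¹·s⁻².
  So Pa⁻¹ = kg⁻¹·m·s².
  J = N·m (work = force × distance),
      = kg·m²·s⁻².
  kat = mol/s = s⁻¹·mol (catalytic activity).
  Combining: Pa⁻¹·s·m⁻³·J·kat = (kg⁻¹·m·s²) · s · m⁻³ · (kg·m²·s⁻²) · (s⁻¹·mol) = mol.
Both reduce to mol.

Yes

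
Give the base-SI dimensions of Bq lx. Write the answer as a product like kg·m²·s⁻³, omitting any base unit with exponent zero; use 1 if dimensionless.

m⁻²·s⁻¹·cd

Bq = s⁻¹.
lx = m⁻²·cd.
Combining: Bq·lx = s⁻¹ · (m⁻²·cd) = m⁻²·s⁻¹·cd.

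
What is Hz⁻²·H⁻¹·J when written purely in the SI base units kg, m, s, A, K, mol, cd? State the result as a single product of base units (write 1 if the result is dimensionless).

s²·A²

Hz = 1/s = s⁻¹ (frequency is cycles per second).
So Hz⁻² = s².
H = Wb/A (inductance = flux per current),
    = kg·m²·s⁻²·A⁻².
So H⁻¹ = kg⁻¹·m⁻²·s²·A².
J = N·m (work = force × distance),
    = kg·m²·s⁻².
Combining: Hz⁻²·H⁻¹·J = s² · (kg⁻¹·m⁻²·s²·A²) · (kg·m²·s⁻²) = s²·A².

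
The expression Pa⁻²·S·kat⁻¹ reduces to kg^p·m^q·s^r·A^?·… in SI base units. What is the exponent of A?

Pa = kg·m⁻¹·s⁻².
So Pa⁻² = kg⁻²·m²·s⁴.
S = kg⁻¹·m⁻²·s³·A².
kat = s⁻¹·mol.
So kat⁻¹ = s·mol⁻¹.
Combining: Pa⁻²·S·kat⁻¹ = (kg⁻²·m²·s⁴) · (kg⁻¹·m⁻²·s³·A²) · (s·mol⁻¹) = kg⁻³·s⁸·A²·mol⁻¹.
The exponent of A is 2.

2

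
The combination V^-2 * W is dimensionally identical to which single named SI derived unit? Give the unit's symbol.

S

V = W/A (potential = power per current),
    = kg·m²·s⁻³·A⁻¹.
So V⁻² = kg⁻²·m⁻⁴·s⁶·A².
W = J/s (power = energy per time),
    = kg·m²·s⁻³.
Combining: V⁻²·W = (kg⁻²·m⁻⁴·s⁶·A²) · (kg·m²·s⁻³) = kg⁻¹·m⁻²·s³·A².
kg⁻¹·m⁻²·s³·A² is the base-SI form of the siemens.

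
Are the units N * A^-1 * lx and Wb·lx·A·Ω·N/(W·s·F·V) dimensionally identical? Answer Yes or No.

No

Left side:
  N = kg·m/s² = kg·m·s⁻² (force = mass × acceleration).
  lx = lm/m² (illuminance = luminous flux per area),
      = m⁻²·cd.
  Combining: N·A⁻¹·lx = (kg·m·s⁻²) · A⁻¹ · (m⁻²·cd) = kg·m⁻¹·s⁻²·A⁻¹·cd.
Right side:
  W = J/s (power = energy per time),
      = kg·m²·s⁻³.
  So W⁻¹ = kg⁻¹·m⁻²·s³.
  Wb = V·s (flux: a volt is a weber per second),
      = kg·m²·s⁻²·A⁻¹.
  lx = lm/m² (illuminance = luminous flux per area),
      = m⁻²·cd.
  Ω = V/A (resistance = voltage per current),
      = kg·m²·s⁻³·A⁻².
  N = kg·m/s² = kg·m·s⁻² (force = mass × acceleration).
  F = C/V (capacitance = charge per voltage),
      = A·s/(kg·m²·s⁻³·A⁻¹) (substituting C and V),
      = kg⁻¹·m⁻²·s⁴·A².
  So F⁻¹ = kg·m²·s⁻⁴·A⁻².
  V = W/A (potential = power per current),
      = kg·m²·s⁻³·A⁻¹.
  So V⁻¹ = kg⁻¹·m⁻²·s³·A.
  Combining: W⁻¹·Wb·lx·A·Ω·s⁻¹·N·F⁻¹·V⁻¹ = (kg⁻¹·m⁻²·s³) · (kg·m²·s⁻²·A⁻¹) · (m⁻²·cd) · A · (kg·m²·s⁻³·A⁻²) · s⁻¹ · (kg·m·s⁻²) · (kg·m²·s⁻⁴·A⁻²) · (kg⁻¹·m⁻²·s³·A) = kg²·m·s⁻⁶·A⁻³·cd.
Left is kg·m⁻¹·s⁻²·A⁻¹·cd; right is kg²·m·s⁻⁶·A⁻³·cd — different.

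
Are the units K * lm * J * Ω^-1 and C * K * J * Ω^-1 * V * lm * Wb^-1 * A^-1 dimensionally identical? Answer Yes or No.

Left side:
  lm = cd.
  J = kg·m²·s⁻².
  Ω = kg·m²·s⁻³·A⁻².
  So Ω⁻¹ = kg⁻¹·m⁻²·s³·A².
  Combining: K·lm·J·Ω⁻¹ = K · cd · (kg·m²·s⁻²) · (kg⁻¹·m⁻²·s³·A²) = s·A²·K·cd.
Right side:
  C = A·s = s·A (charge = current × time).
  J = N·m (work = force × distance),
      = kg·m²·s⁻².
  Ω = V/A (resistance = voltage per current),
      = kg·m²·s⁻³·A⁻².
  So Ω⁻¹ = kg⁻¹·m⁻²·s³·A².
  V = W/A (potential = power per current),
      = kg·m²·s⁻³·A⁻¹.
  lm = cd·sr = cd (luminous flux; sr is dimensionless).
  Wb = V·s (flux: a volt is a weber per second),
      = kg·m²·s⁻²·A⁻¹.
  So Wb⁻¹ = kg⁻¹·m⁻²·s²·A.
  Combining: C·K·J·Ω⁻¹·V·lm·Wb⁻¹·A⁻¹ = (s·A) · K · (kg·m²·s⁻²) · (kg⁻¹·m⁻²·s³·A²) · (kg·m²·s⁻³·A⁻¹) · cd · (kg⁻¹·m⁻²·s²·A) · A⁻¹ = s·A²·K·cd.
Both reduce to s·A²·K·cd.

Yes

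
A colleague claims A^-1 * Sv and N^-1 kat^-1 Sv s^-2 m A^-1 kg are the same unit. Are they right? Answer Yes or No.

No

Left side:
  Sv = J/kg (equivalent dose = energy per mass),
      = m²·s⁻².
  Combining: A⁻¹·Sv = A⁻¹ · (m²·s⁻²) = m²·s⁻²·A⁻¹.
Right side:
  N = kg·m·s⁻².
  So N⁻¹ = kg⁻¹·m⁻¹·s².
  kat = s⁻¹·mol.
  So kat⁻¹ = s·mol⁻¹.
  Sv = m²·s⁻².
  Combining: N⁻¹·kat⁻¹·Sv·s⁻²·m·A⁻¹·kg = (kg⁻¹·m⁻¹·s²) · (s·mol⁻¹) · (m²·s⁻²) · s⁻² · m · A⁻¹ · kg = m²·s⁻¹·A⁻¹·mol⁻¹.
Left is m²·s⁻²·A⁻¹; right is m²·s⁻¹·A⁻¹·mol⁻¹ — different.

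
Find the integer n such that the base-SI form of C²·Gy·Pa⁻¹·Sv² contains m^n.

7

C = A·s = s·A (charge = current × time).
So C² = s²·A².
Gy = J/kg (absorbed dose = energy per mass),
    = m²·s⁻².
Pa = N/m² (pressure = force per area),
    = kg·m⁻¹·s⁻².
So Pa⁻¹ = kg⁻¹·m·s².
Sv = J/kg (equivalent dose = energy per mass),
    = m²·s⁻².
So Sv² = m⁴·s⁻⁴.
Combining: C²·Gy·Pa⁻¹·Sv² = (s²·A²) · (m²·s⁻²) · (kg⁻¹·m·s²) · (m⁴·s⁻⁴) = kg⁻¹·m⁷·s⁻²·A².
The exponent of m is 7.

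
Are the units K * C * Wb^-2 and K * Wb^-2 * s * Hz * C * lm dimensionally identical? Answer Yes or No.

No

Left side:
  C = A·s = s·A (charge = current × time).
  Wb = V·s (flux: a volt is a weber per second),
      = kg·m²·s⁻²·A⁻¹.
  So Wb⁻² = kg⁻²·m⁻⁴·s⁴·A².
  Combining: K·C·Wb⁻² = K · (s·A) · (kg⁻²·m⁻⁴·s⁴·A²) = kg⁻²·m⁻⁴·s⁵·A³·K.
Right side:
  Wb = V·s (flux: a volt is a weber per second),
      = kg·m²·s⁻²·A⁻¹.
  So Wb⁻² = kg⁻²·m⁻⁴·s⁴·A².
  Hz = 1/s = s⁻¹ (frequency is cycles per second).
  C = A·s = s·A (charge = current × time).
  lm = cd·sr = cd (luminous flux; sr is dimensionless).
  Combining: K·Wb⁻²·s·Hz·C·lm = K · (kg⁻²·m⁻⁴·s⁴·A²) · s · s⁻¹ · (s·A) · cd = kg⁻²·m⁻⁴·s⁵·A³·K·cd.
Left is kg⁻²·m⁻⁴·s⁵·A³·K; right is kg⁻²·m⁻⁴·s⁵·A³·K·cd — different.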